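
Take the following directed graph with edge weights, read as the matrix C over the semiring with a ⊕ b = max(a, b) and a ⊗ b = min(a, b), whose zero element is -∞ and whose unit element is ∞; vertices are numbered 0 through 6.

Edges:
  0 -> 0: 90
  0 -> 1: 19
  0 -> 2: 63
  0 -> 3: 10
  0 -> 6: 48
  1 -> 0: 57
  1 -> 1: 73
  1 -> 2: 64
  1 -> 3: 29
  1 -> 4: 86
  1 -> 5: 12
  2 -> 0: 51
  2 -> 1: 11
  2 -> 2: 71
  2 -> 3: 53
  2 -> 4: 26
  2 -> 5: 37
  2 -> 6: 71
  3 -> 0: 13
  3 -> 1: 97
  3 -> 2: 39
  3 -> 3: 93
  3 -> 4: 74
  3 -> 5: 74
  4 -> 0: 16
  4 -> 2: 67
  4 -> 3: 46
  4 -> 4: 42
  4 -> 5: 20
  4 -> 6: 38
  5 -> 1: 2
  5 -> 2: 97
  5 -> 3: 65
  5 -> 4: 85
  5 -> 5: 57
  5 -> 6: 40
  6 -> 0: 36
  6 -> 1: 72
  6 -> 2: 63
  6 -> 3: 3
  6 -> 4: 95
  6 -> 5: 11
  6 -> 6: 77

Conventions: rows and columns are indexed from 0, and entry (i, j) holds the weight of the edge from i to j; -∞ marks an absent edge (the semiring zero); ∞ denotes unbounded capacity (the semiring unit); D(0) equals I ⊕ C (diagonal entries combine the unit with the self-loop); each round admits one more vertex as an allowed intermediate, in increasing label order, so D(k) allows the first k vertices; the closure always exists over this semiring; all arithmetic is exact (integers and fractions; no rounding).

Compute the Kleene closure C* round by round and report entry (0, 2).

D(0):
  [∞, 19, 63, 10, -∞, -∞, 48]
  [57, ∞, 64, 29, 86, 12, -∞]
  [51, 11, ∞, 53, 26, 37, 71]
  [13, 97, 39, ∞, 74, 74, -∞]
  [16, -∞, 67, 46, ∞, 20, 38]
  [-∞, 2, 97, 65, 85, ∞, 40]
  [36, 72, 63, 3, 95, 11, ∞]
D(1):
  [∞, 19, 63, 10, -∞, -∞, 48]
  [57, ∞, 64, 29, 86, 12, 48]
  [51, 19, ∞, 53, 26, 37, 71]
  [13, 97, 39, ∞, 74, 74, 13]
  [16, 16, 67, 46, ∞, 20, 38]
  [-∞, 2, 97, 65, 85, ∞, 40]
  [36, 72, 63, 10, 95, 11, ∞]
D(2):
  [∞, 19, 63, 19, 19, 12, 48]
  [57, ∞, 64, 29, 86, 12, 48]
  [51, 19, ∞, 53, 26, 37, 71]
  [57, 97, 64, ∞, 86, 74, 48]
  [16, 16, 67, 46, ∞, 20, 38]
  [2, 2, 97, 65, 85, ∞, 40]
  [57, 72, 64, 29, 95, 12, ∞]
D(3):
  [∞, 19, 63, 53, 26, 37, 63]
  [57, ∞, 64, 53, 86, 37, 64]
  [51, 19, ∞, 53, 26, 37, 71]
  [57, 97, 64, ∞, 86, 74, 64]
  [51, 19, 67, 53, ∞, 37, 67]
  [51, 19, 97, 65, 85, ∞, 71]
  [57, 72, 64, 53, 95, 37, ∞]
D(4):
  [∞, 53, 63, 53, 53, 53, 63]
  [57, ∞, 64, 53, 86, 53, 64]
  [53, 53, ∞, 53, 53, 53, 71]
  [57, 97, 64, ∞, 86, 74, 64]
  [53, 53, 67, 53, ∞, 53, 67]
  [57, 65, 97, 65, 85, ∞, 71]
  [57, 72, 64, 53, 95, 53, ∞]
D(5):
  [∞, 53, 63, 53, 53, 53, 63]
  [57, ∞, 67, 53, 86, 53, 67]
  [53, 53, ∞, 53, 53, 53, 71]
  [57, 97, 67, ∞, 86, 74, 67]
  [53, 53, 67, 53, ∞, 53, 67]
  [57, 65, 97, 65, 85, ∞, 71]
  [57, 72, 67, 53, 95, 53, ∞]
D(6):
  [∞, 53, 63, 53, 53, 53, 63]
  [57, ∞, 67, 53, 86, 53, 67]
  [53, 53, ∞, 53, 53, 53, 71]
  [57, 97, 74, ∞, 86, 74, 71]
  [53, 53, 67, 53, ∞, 53, 67]
  [57, 65, 97, 65, 85, ∞, 71]
  [57, 72, 67, 53, 95, 53, ∞]
D(7):
  [∞, 63, 63, 53, 63, 53, 63]
  [57, ∞, 67, 53, 86, 53, 67]
  [57, 71, ∞, 53, 71, 53, 71]
  [57, 97, 74, ∞, 86, 74, 71]
  [57, 67, 67, 53, ∞, 53, 67]
  [57, 71, 97, 65, 85, ∞, 71]
  [57, 72, 67, 53, 95, 53, ∞]
Answer: C*[0][2] = 63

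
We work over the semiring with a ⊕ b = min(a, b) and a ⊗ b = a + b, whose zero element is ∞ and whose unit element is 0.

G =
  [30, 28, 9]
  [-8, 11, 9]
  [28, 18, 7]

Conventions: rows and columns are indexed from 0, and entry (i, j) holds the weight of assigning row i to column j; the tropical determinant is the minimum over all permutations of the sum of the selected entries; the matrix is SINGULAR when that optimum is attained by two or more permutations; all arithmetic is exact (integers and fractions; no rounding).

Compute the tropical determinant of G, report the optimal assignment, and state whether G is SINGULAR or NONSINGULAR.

σ = (0, 1, 2): 30 + 11 + 7 = 48
σ = (0, 2, 1): 30 + 9 + 18 = 57
σ = (1, 0, 2): 28 + (-8) + 7 = 27
σ = (1, 2, 0): 28 + 9 + 28 = 65
σ = (2, 0, 1): 9 + (-8) + 18 = 19
σ = (2, 1, 0): 9 + 11 + 28 = 48
Optimal value attained by: σ = (2, 0, 1).
Answer: det⊕(G) = 19; verdict: NONSINGULAR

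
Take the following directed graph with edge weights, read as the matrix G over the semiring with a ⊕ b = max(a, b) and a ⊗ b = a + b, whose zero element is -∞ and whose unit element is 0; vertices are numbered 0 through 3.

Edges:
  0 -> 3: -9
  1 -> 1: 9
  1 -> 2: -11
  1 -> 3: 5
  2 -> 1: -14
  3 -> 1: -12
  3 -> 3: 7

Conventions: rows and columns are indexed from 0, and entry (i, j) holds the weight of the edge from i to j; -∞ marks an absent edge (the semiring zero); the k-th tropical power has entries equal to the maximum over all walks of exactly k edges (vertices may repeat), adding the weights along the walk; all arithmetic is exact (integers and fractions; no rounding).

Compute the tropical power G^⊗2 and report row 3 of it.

G^⊗2:
  [-∞, -21, -∞, -2]
  [-∞, 18, -2, 14]
  [-∞, -5, -25, -9]
  [-∞, -3, -23, 14]
Answer: row 3 of G^⊗2 = [-∞, -3, -23, 14]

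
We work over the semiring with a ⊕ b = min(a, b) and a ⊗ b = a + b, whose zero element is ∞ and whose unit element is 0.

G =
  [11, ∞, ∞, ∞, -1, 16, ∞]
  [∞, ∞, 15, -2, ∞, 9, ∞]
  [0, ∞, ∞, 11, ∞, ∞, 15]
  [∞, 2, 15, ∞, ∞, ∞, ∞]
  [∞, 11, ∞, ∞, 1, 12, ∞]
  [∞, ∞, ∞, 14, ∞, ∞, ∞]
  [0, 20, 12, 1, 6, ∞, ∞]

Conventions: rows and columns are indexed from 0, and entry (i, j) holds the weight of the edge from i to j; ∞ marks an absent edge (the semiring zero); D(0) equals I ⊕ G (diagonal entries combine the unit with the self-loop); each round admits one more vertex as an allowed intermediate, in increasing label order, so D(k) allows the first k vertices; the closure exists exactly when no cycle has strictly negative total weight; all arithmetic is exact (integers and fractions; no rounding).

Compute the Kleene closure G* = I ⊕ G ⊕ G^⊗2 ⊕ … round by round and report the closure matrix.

D(0):
  [0, ∞, ∞, ∞, -1, 16, ∞]
  [∞, 0, 15, -2, ∞, 9, ∞]
  [0, ∞, 0, 11, ∞, ∞, 15]
  [∞, 2, 15, 0, ∞, ∞, ∞]
  [∞, 11, ∞, ∞, 0, 12, ∞]
  [∞, ∞, ∞, 14, ∞, 0, ∞]
  [0, 20, 12, 1, 6, ∞, 0]
D(1):
  [0, ∞, ∞, ∞, -1, 16, ∞]
  [∞, 0, 15, -2, ∞, 9, ∞]
  [0, ∞, 0, 11, -1, 16, 15]
  [∞, 2, 15, 0, ∞, ∞, ∞]
  [∞, 11, ∞, ∞, 0, 12, ∞]
  [∞, ∞, ∞, 14, ∞, 0, ∞]
  [0, 20, 12, 1, -1, 16, 0]
D(2):
  [0, ∞, ∞, ∞, -1, 16, ∞]
  [∞, 0, 15, -2, ∞, 9, ∞]
  [0, ∞, 0, 11, -1, 16, 15]
  [∞, 2, 15, 0, ∞, 11, ∞]
  [∞, 11, 26, 9, 0, 12, ∞]
  [∞, ∞, ∞, 14, ∞, 0, ∞]
  [0, 20, 12, 1, -1, 16, 0]
D(3):
  [0, ∞, ∞, ∞, -1, 16, ∞]
  [15, 0, 15, -2, 14, 9, 30]
  [0, ∞, 0, 11, -1, 16, 15]
  [15, 2, 15, 0, 14, 11, 30]
  [26, 11, 26, 9, 0, 12, 41]
  [∞, ∞, ∞, 14, ∞, 0, ∞]
  [0, 20, 12, 1, -1, 16, 0]
D(4):
  [0, ∞, ∞, ∞, -1, 16, ∞]
  [13, 0, 13, -2, 12, 9, 28]
  [0, 13, 0, 11, -1, 16, 15]
  [15, 2, 15, 0, 14, 11, 30]
  [24, 11, 24, 9, 0, 12, 39]
  [29, 16, 29, 14, 28, 0, 44]
  [0, 3, 12, 1, -1, 12, 0]
D(5):
  [0, 10, 23, 8, -1, 11, 38]
  [13, 0, 13, -2, 12, 9, 28]
  [0, 10, 0, 8, -1, 11, 15]
  [15, 2, 15, 0, 14, 11, 30]
  [24, 11, 24, 9, 0, 12, 39]
  [29, 16, 29, 14, 28, 0, 44]
  [0, 3, 12, 1, -1, 11, 0]
D(6):
  [0, 10, 23, 8, -1, 11, 38]
  [13, 0, 13, -2, 12, 9, 28]
  [0, 10, 0, 8, -1, 11, 15]
  [15, 2, 15, 0, 14, 11, 30]
  [24, 11, 24, 9, 0, 12, 39]
  [29, 16, 29, 14, 28, 0, 44]
  [0, 3, 12, 1, -1, 11, 0]
D(7):
  [0, 10, 23, 8, -1, 11, 38]
  [13, 0, 13, -2, 12, 9, 28]
  [0, 10, 0, 8, -1, 11, 15]
  [15, 2, 15, 0, 14, 11, 30]
  [24, 11, 24, 9, 0, 12, 39]
  [29, 16, 29, 14, 28, 0, 44]
  [0, 3, 12, 1, -1, 11, 0]
Answer: G* = [[0, 10, 23, 8, -1, 11, 38], [13, 0, 13, -2, 12, 9, 28], [0, 10, 0, 8, -1, 11, 15], [15, 2, 15, 0, 14, 11, 30], [24, 11, 24, 9, 0, 12, 39], [29, 16, 29, 14, 28, 0, 44], [0, 3, 12, 1, -1, 11, 0]]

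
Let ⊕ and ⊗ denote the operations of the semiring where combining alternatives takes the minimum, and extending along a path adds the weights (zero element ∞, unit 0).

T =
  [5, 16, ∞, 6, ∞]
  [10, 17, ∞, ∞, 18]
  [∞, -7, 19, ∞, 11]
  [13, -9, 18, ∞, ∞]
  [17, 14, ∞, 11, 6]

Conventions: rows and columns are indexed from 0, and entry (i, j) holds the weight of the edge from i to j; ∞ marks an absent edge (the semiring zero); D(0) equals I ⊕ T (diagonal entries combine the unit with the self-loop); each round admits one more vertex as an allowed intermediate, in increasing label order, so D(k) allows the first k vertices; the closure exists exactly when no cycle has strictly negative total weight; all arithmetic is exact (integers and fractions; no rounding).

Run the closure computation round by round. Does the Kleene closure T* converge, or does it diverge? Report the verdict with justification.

D(0):
  [0, 16, ∞, 6, ∞]
  [10, 0, ∞, ∞, 18]
  [∞, -7, 0, ∞, 11]
  [13, -9, 18, 0, ∞]
  [17, 14, ∞, 11, 0]
D(1):
  [0, 16, ∞, 6, ∞]
  [10, 0, ∞, 16, 18]
  [∞, -7, 0, ∞, 11]
  [13, -9, 18, 0, ∞]
  [17, 14, ∞, 11, 0]
D(2):
  [0, 16, ∞, 6, 34]
  [10, 0, ∞, 16, 18]
  [3, -7, 0, 9, 11]
  [1, -9, 18, 0, 9]
  [17, 14, ∞, 11, 0]
D(3):
  [0, 16, ∞, 6, 34]
  [10, 0, ∞, 16, 18]
  [3, -7, 0, 9, 11]
  [1, -9, 18, 0, 9]
  [17, 14, ∞, 11, 0]
D(4):
  [0, -3, 24, 6, 15]
  [10, 0, 34, 16, 18]
  [3, -7, 0, 9, 11]
  [1, -9, 18, 0, 9]
  [12, 2, 29, 11, 0]
D(5):
  [0, -3, 24, 6, 15]
  [10, 0, 34, 16, 18]
  [3, -7, 0, 9, 11]
  [1, -9, 18, 0, 9]
  [12, 2, 29, 11, 0]
Key observation: every diagonal entry stays at the unit through all rounds, so no improving cycle exists.
Answer: CONVERGES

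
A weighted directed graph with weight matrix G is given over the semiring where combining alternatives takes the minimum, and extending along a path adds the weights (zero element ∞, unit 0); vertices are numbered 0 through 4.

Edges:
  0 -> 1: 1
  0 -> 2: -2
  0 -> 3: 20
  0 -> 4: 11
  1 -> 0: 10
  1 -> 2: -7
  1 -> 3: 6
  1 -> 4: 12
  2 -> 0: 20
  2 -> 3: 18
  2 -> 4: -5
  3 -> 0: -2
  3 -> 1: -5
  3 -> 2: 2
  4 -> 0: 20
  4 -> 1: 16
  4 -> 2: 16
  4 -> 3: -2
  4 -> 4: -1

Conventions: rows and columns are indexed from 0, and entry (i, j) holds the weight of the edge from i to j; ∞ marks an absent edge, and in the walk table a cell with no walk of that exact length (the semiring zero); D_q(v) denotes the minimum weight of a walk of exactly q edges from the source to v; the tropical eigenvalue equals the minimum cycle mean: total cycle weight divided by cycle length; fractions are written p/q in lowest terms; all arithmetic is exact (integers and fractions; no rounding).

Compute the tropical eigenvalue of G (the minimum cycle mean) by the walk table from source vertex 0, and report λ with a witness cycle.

q=0: [0, ∞, ∞, ∞, ∞]
q=1: [∞, 1, -2, 20, 11]
q=2: [11, 15, -6, 7, -7]
q=3: [5, 2, 8, -9, -11]
q=4: [-11, -14, -7, -13, -12]
q=5: [-15, -18, -21, -14, -13]
Optimal cycle mean attained by: cycle 1->2->4->3->1, total (-7) + (-5) + (-2) + (-5), length 4.
Answer: λ = -19/4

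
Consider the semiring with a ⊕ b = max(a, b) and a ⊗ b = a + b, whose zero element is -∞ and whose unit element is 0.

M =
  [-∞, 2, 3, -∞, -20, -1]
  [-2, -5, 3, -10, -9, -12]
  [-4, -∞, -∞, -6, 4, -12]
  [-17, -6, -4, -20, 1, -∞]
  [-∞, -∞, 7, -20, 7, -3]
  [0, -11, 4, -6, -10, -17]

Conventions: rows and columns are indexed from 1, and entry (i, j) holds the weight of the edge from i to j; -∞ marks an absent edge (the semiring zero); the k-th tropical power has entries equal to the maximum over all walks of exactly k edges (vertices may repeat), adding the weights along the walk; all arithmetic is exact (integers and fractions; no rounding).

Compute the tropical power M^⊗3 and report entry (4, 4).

M^⊗2:
  [0, -3, 5, -3, 7, -9]
  [-1, 0, 1, -3, 7, -3]
  [-12, -2, 11, -16, 11, 1]
  [-8, -11, 8, -10, 8, -2]
  [3, -14, 14, 1, 14, 4]
  [0, 2, 3, -2, 8, -1]
M^⊗3:
  [1, 2, 14, -1, 14, 4]
  [-2, 1, 14, -5, 14, 4]
  [7, -7, 18, 5, 18, 8]
  [4, -6, 15, 2, 15, 5]
  [10, 5, 21, 8, 21, 11]
  [0, 2, 15, -3, 15, 5]
Key observation: the optimum is the walk 4->5->3->4, with weight 1 + 7 + (-6) = 2.
Optimal value attained by: walk 4->5->3->4.
Answer: (M^⊗3)[4][4] = 2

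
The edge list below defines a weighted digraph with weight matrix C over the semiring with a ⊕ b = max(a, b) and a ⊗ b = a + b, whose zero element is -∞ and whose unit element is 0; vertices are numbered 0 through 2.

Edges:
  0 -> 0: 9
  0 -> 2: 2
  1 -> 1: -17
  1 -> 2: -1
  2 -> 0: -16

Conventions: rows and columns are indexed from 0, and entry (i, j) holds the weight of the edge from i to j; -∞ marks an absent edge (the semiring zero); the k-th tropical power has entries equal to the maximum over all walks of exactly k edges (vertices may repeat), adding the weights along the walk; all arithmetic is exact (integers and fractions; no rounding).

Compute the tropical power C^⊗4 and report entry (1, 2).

C^⊗2:
  [18, -∞, 11]
  [-17, -34, -18]
  [-7, -∞, -14]
C^⊗3:
  [27, -∞, 20]
  [-8, -51, -15]
  [2, -∞, -5]
C^⊗4:
  [36, -∞, 29]
  [1, -68, -6]
  [11, -∞, 4]
Key observation: the optimum is the walk 1->2->0->0->2, with weight (-1) + (-16) + 9 + 2 = -6.
Optimal value attained by: walk 1->2->0->0->2.
Answer: (C^⊗4)[1][2] = -6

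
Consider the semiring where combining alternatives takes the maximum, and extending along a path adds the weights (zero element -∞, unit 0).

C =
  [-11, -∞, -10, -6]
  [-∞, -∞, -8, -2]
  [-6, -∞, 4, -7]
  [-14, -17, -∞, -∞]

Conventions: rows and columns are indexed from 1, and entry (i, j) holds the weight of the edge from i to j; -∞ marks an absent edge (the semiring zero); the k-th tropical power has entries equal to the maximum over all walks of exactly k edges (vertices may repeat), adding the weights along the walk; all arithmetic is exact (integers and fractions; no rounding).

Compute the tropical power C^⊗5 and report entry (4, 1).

C^⊗2:
  [-16, -23, -6, -17]
  [-14, -19, -4, -15]
  [-2, -24, 8, -3]
  [-25, -∞, -24, -19]
C^⊗3:
  [-12, -34, -2, -13]
  [-10, -32, 0, -11]
  [2, -20, 12, 1]
  [-30, -36, -20, -31]
C^⊗4:
  [-8, -30, 2, -9]
  [-6, -28, 4, -7]
  [6, -16, 16, 5]
  [-26, -48, -16, -27]
C^⊗5:
  [-4, -26, 6, -5]
  [-2, -24, 8, -3]
  [10, -12, 20, 9]
  [-22, -44, -12, -23]
Key observation: the optimum is the walk 4->1->3->3->3->1, with weight (-14) + (-10) + 4 + 4 + (-6) = -22.
Optimal value attained by: walk 4->1->3->3->3->1.
Answer: (C^⊗5)[4][1] = -22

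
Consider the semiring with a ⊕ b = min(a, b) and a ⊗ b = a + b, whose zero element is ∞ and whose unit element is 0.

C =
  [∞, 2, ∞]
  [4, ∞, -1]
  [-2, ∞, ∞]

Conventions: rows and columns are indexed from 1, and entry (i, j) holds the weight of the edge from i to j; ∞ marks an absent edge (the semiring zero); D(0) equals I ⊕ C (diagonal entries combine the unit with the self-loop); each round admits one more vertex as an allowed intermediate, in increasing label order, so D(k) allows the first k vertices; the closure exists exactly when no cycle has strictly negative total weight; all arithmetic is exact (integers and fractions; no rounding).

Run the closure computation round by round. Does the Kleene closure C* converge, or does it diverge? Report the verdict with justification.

D(0):
  [0, 2, ∞]
  [4, 0, -1]
  [-2, ∞, 0]
D(1):
  [0, 2, ∞]
  [4, 0, -1]
  [-2, 0, 0]
Detection: at round 2, diagonal entry (3, 3) turns strictly negative.
Key observation: the cycle 3->1->2->3 has total weight (-2) + 2 + (-1), which is strictly negative.
Answer: DIVERGES — negative cycle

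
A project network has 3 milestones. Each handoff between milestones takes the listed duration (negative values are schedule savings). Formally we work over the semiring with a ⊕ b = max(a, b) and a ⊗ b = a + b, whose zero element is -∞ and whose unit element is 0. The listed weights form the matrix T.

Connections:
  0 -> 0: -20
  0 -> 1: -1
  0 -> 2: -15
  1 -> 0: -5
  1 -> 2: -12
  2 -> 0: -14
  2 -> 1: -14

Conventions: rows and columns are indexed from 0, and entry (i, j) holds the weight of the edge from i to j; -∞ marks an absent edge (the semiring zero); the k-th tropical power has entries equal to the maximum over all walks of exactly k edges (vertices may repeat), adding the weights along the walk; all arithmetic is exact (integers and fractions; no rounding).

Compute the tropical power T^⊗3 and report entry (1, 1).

T^⊗2:
  [-6, -21, -13]
  [-25, -6, -20]
  [-19, -15, -26]
T^⊗3:
  [-26, -7, -21]
  [-11, -26, -18]
  [-20, -20, -27]
Key observation: the optimum is the walk 1->0->0->1, with weight (-5) + (-20) + (-1) = -26.
Optimal value attained by: walk 1->0->0->1.
Answer: (T^⊗3)[1][1] = -26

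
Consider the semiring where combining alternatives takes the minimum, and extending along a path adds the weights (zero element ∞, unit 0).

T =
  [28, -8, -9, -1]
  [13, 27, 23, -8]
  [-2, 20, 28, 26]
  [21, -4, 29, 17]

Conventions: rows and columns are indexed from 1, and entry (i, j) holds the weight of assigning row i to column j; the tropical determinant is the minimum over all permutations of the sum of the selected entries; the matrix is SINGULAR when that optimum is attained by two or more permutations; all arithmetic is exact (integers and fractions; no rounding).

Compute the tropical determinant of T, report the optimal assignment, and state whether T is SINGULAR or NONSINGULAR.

σ = (1, 2, 3, 4): 28 + 27 + 28 + 17 = 100
σ = (1, 2, 4, 3): 28 + 27 + 26 + 29 = 110
σ = (1, 3, 2, 4): 28 + 23 + 20 + 17 = 88
σ = (1, 3, 4, 2): 28 + 23 + 26 + (-4) = 73
σ = (1, 4, 2, 3): 28 + (-8) + 20 + 29 = 69
σ = (1, 4, 3, 2): 28 + (-8) + 28 + (-4) = 44
σ = (2, 1, 3, 4): (-8) + 13 + 28 + 17 = 50
σ = (2, 1, 4, 3): (-8) + 13 + 26 + 29 = 60
σ = (2, 3, 1, 4): (-8) + 23 + (-2) + 17 = 30
σ = (2, 3, 4, 1): (-8) + 23 + 26 + 21 = 62
σ = (2, 4, 1, 3): (-8) + (-8) + (-2) + 29 = 11
σ = (2, 4, 3, 1): (-8) + (-8) + 28 + 21 = 33
σ = (3, 1, 2, 4): (-9) + 13 + 20 + 17 = 41
σ = (3, 1, 4, 2): (-9) + 13 + 26 + (-4) = 26
σ = (3, 2, 1, 4): (-9) + 27 + (-2) + 17 = 33
σ = (3, 2, 4, 1): (-9) + 27 + 26 + 21 = 65
σ = (3, 4, 1, 2): (-9) + (-8) + (-2) + (-4) = -23
σ = (3, 4, 2, 1): (-9) + (-8) + 20 + 21 = 24
σ = (4, 1, 2, 3): (-1) + 13 + 20 + 29 = 61
σ = (4, 1, 3, 2): (-1) + 13 + 28 + (-4) = 36
σ = (4, 2, 1, 3): (-1) + 27 + (-2) + 29 = 53
σ = (4, 2, 3, 1): (-1) + 27 + 28 + 21 = 75
σ = (4, 3, 1, 2): (-1) + 23 + (-2) + (-4) = 16
σ = (4, 3, 2, 1): (-1) + 23 + 20 + 21 = 63
Optimal value attained by: σ = (3, 4, 1, 2).
Answer: det⊕(T) = -23; verdict: NONSINGULAR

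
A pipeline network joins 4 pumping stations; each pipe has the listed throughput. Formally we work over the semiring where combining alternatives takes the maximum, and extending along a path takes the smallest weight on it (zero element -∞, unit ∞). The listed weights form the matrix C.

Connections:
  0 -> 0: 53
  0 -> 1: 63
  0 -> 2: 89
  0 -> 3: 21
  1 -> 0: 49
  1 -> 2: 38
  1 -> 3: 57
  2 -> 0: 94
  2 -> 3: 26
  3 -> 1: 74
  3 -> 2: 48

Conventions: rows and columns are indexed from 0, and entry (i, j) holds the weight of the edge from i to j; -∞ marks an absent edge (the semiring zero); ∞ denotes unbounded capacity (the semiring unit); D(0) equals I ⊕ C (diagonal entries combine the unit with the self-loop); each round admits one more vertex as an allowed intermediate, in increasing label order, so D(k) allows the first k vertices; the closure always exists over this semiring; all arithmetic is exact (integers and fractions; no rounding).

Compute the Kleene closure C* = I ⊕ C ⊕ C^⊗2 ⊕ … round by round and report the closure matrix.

D(0):
  [∞, 63, 89, 21]
  [49, ∞, 38, 57]
  [94, -∞, ∞, 26]
  [-∞, 74, 48, ∞]
D(1):
  [∞, 63, 89, 21]
  [49, ∞, 49, 57]
  [94, 63, ∞, 26]
  [-∞, 74, 48, ∞]
D(2):
  [∞, 63, 89, 57]
  [49, ∞, 49, 57]
  [94, 63, ∞, 57]
  [49, 74, 49, ∞]
D(3):
  [∞, 63, 89, 57]
  [49, ∞, 49, 57]
  [94, 63, ∞, 57]
  [49, 74, 49, ∞]
D(4):
  [∞, 63, 89, 57]
  [49, ∞, 49, 57]
  [94, 63, ∞, 57]
  [49, 74, 49, ∞]
Answer: C* = [[∞, 63, 89, 57], [49, ∞, 49, 57], [94, 63, ∞, 57], [49, 74, 49, ∞]]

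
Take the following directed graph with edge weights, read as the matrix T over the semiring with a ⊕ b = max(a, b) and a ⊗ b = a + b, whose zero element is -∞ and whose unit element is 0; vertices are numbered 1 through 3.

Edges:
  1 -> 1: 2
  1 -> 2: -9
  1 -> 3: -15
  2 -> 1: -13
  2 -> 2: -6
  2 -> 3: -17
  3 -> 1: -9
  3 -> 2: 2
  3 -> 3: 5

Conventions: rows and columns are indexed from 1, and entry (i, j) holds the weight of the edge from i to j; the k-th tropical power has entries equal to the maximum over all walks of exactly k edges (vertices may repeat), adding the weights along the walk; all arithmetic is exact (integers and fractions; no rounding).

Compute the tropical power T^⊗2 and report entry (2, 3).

T^⊗2:
  [4, -7, -10]
  [-11, -12, -12]
  [-4, 7, 10]
Key observation: the optimum is the walk 2->3->3, with weight (-17) + 5 = -12.
Optimal value attained by: walk 2->3->3.
Answer: (T^⊗2)[2][3] = -12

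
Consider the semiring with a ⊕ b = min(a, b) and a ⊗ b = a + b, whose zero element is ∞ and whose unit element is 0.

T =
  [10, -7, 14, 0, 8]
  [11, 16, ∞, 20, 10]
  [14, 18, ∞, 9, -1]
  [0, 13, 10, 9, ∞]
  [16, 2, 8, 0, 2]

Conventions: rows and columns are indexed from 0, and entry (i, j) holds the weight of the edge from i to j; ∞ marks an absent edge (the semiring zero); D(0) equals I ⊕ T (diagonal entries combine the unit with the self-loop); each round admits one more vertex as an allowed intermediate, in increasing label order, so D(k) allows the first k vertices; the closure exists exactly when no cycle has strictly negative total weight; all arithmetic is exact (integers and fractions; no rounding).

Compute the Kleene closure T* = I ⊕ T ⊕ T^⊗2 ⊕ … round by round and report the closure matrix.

D(0):
  [0, -7, 14, 0, 8]
  [11, 0, ∞, 20, 10]
  [14, 18, 0, 9, -1]
  [0, 13, 10, 0, ∞]
  [16, 2, 8, 0, 0]
D(1):
  [0, -7, 14, 0, 8]
  [11, 0, 25, 11, 10]
  [14, 7, 0, 9, -1]
  [0, -7, 10, 0, 8]
  [16, 2, 8, 0, 0]
D(2):
  [0, -7, 14, 0, 3]
  [11, 0, 25, 11, 10]
  [14, 7, 0, 9, -1]
  [0, -7, 10, 0, 3]
  [13, 2, 8, 0, 0]
D(3):
  [0, -7, 14, 0, 3]
  [11, 0, 25, 11, 10]
  [14, 7, 0, 9, -1]
  [0, -7, 10, 0, 3]
  [13, 2, 8, 0, 0]
D(4):
  [0, -7, 10, 0, 3]
  [11, 0, 21, 11, 10]
  [9, 2, 0, 9, -1]
  [0, -7, 10, 0, 3]
  [0, -7, 8, 0, 0]
D(5):
  [0, -7, 10, 0, 3]
  [10, 0, 18, 10, 10]
  [-1, -8, 0, -1, -1]
  [0, -7, 10, 0, 3]
  [0, -7, 8, 0, 0]
Answer: T* = [[0, -7, 10, 0, 3], [10, 0, 18, 10, 10], [-1, -8, 0, -1, -1], [0, -7, 10, 0, 3], [0, -7, 8, 0, 0]]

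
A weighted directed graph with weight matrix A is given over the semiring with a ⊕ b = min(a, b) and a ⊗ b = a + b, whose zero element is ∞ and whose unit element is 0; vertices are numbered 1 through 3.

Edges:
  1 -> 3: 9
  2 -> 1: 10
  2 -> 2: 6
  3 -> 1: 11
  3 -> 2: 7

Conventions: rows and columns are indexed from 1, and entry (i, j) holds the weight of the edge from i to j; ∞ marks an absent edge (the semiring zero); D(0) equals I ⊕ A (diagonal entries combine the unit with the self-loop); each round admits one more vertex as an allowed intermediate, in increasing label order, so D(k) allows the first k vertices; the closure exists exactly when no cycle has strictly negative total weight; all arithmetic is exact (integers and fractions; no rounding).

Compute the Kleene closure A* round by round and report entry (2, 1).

D(0):
  [0, ∞, 9]
  [10, 0, ∞]
  [11, 7, 0]
D(1):
  [0, ∞, 9]
  [10, 0, 19]
  [11, 7, 0]
D(2):
  [0, ∞, 9]
  [10, 0, 19]
  [11, 7, 0]
D(3):
  [0, 16, 9]
  [10, 0, 19]
  [11, 7, 0]
Answer: A*[2][1] = 10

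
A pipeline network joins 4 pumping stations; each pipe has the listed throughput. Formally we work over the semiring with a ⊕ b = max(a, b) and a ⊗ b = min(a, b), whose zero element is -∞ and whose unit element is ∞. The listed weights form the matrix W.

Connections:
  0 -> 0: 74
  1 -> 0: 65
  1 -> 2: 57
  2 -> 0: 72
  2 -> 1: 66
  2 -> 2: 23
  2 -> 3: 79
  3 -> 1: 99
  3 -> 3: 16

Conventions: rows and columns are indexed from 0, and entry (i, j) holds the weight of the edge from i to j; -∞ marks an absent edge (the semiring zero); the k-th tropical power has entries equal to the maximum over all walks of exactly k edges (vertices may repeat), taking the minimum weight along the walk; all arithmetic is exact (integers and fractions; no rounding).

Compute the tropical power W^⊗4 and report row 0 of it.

W^⊗2:
  [74, -∞, -∞, -∞]
  [65, 57, 23, 57]
  [72, 79, 57, 23]
  [65, 16, 57, 16]
W^⊗3:
  [74, -∞, -∞, -∞]
  [65, 57, 57, 23]
  [72, 57, 57, 57]
  [65, 57, 23, 57]
W^⊗4:
  [74, -∞, -∞, -∞]
  [65, 57, 57, 57]
  [72, 57, 57, 57]
  [65, 57, 57, 23]
Answer: row 0 of W^⊗4 = [74, -∞, -∞, -∞]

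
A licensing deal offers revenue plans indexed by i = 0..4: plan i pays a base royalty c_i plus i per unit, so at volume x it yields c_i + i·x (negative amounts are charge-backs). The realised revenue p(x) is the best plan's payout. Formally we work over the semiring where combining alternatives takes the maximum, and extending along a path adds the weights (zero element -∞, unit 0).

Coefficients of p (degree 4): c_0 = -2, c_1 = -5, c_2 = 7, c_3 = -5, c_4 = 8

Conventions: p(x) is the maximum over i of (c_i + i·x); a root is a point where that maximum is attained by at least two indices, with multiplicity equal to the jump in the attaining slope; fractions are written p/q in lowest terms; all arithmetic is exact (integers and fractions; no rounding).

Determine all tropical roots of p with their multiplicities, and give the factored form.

hull edge (i=0, c=-2) to (i=2, c=7): slope 9/2, span 2
hull edge (i=2, c=7) to (i=4, c=8): slope 1/2, span 2
Factored form: p(x) = 8 ⊗ (x ⊕ (-9/2)) ⊗ (x ⊕ (-9/2)) ⊗ (x ⊕ (-1/2)) ⊗ (x ⊕ (-1/2))
Answer: roots = -9/2 (mult 2), -1/2 (mult 2)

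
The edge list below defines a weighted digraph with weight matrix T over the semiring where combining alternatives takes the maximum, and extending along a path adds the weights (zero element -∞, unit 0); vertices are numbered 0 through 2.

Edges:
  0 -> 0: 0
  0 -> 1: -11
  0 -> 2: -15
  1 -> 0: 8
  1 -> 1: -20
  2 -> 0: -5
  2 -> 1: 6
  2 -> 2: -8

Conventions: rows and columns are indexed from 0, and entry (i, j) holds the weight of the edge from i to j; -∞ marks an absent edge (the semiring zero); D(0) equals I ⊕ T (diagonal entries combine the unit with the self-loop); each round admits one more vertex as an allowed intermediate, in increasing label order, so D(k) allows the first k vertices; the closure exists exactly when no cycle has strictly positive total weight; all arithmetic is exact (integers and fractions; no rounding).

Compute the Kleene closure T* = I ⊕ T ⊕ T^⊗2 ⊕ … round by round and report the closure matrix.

D(0):
  [0, -11, -15]
  [8, 0, -∞]
  [-5, 6, 0]
D(1):
  [0, -11, -15]
  [8, 0, -7]
  [-5, 6, 0]
D(2):
  [0, -11, -15]
  [8, 0, -7]
  [14, 6, 0]
D(3):
  [0, -9, -15]
  [8, 0, -7]
  [14, 6, 0]
Answer: T* = [[0, -9, -15], [8, 0, -7], [14, 6, 0]]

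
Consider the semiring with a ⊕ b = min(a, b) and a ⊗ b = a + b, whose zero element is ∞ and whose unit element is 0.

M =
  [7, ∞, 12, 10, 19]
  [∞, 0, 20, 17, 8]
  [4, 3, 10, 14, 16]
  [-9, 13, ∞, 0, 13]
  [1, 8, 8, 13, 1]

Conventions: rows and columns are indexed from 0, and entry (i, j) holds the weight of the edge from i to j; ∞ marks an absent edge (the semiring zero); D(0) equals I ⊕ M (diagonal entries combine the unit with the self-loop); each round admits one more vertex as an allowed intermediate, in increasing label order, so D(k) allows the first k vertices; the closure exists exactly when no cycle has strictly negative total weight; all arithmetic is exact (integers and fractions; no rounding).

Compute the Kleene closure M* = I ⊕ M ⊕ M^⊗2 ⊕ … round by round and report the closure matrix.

D(0):
  [0, ∞, 12, 10, 19]
  [∞, 0, 20, 17, 8]
  [4, 3, 0, 14, 16]
  [-9, 13, ∞, 0, 13]
  [1, 8, 8, 13, 0]
D(1):
  [0, ∞, 12, 10, 19]
  [∞, 0, 20, 17, 8]
  [4, 3, 0, 14, 16]
  [-9, 13, 3, 0, 10]
  [1, 8, 8, 11, 0]
D(2):
  [0, ∞, 12, 10, 19]
  [∞, 0, 20, 17, 8]
  [4, 3, 0, 14, 11]
  [-9, 13, 3, 0, 10]
  [1, 8, 8, 11, 0]
D(3):
  [0, 15, 12, 10, 19]
  [24, 0, 20, 17, 8]
  [4, 3, 0, 14, 11]
  [-9, 6, 3, 0, 10]
  [1, 8, 8, 11, 0]
D(4):
  [0, 15, 12, 10, 19]
  [8, 0, 20, 17, 8]
  [4, 3, 0, 14, 11]
  [-9, 6, 3, 0, 10]
  [1, 8, 8, 11, 0]
D(5):
  [0, 15, 12, 10, 19]
  [8, 0, 16, 17, 8]
  [4, 3, 0, 14, 11]
  [-9, 6, 3, 0, 10]
  [1, 8, 8, 11, 0]
Answer: M* = [[0, 15, 12, 10, 19], [8, 0, 16, 17, 8], [4, 3, 0, 14, 11], [-9, 6, 3, 0, 10], [1, 8, 8, 11, 0]]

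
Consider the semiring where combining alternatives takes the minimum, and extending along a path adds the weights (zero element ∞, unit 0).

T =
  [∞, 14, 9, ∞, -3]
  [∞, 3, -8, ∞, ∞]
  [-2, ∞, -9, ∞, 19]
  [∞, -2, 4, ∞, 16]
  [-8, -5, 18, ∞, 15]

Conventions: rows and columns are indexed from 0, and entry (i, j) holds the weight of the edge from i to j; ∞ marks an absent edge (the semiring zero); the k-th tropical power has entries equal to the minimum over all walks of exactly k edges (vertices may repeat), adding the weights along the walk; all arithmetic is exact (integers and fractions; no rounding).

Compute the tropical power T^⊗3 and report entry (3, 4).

T^⊗2:
  [-11, -8, 0, ∞, 12]
  [-10, 6, -17, ∞, 11]
  [-11, 12, -18, ∞, -5]
  [2, 1, -10, ∞, 23]
  [7, -2, -13, ∞, -11]
T^⊗3:
  [-2, -5, -16, ∞, -14]
  [-19, 4, -26, ∞, -13]
  [-20, -10, -27, ∞, -14]
  [-12, 4, -19, ∞, -1]
  [-19, -16, -22, ∞, 4]
Key observation: the optimum is the walk 3->2->0->4, with weight 4 + (-2) + (-3) = -1.
Optimal value attained by: walk 3->2->0->4.
Answer: (T^⊗3)[3][4] = -1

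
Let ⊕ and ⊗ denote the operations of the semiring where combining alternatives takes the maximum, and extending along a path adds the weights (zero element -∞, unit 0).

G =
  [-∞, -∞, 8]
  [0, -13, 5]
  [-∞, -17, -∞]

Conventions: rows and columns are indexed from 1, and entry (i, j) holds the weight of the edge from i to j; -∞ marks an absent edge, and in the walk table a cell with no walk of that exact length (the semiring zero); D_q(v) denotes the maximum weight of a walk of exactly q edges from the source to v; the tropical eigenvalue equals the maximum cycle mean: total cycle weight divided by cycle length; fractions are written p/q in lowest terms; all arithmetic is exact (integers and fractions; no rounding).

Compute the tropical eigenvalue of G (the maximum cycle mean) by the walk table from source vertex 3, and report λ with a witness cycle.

q=0: [-∞, -∞, 0]
q=1: [-∞, -17, -∞]
q=2: [-17, -30, -12]
q=3: [-30, -29, -9]
Optimal cycle mean attained by: cycle 1->3->2->1, total 8 + (-17) + 0, length 3.
Answer: λ = -3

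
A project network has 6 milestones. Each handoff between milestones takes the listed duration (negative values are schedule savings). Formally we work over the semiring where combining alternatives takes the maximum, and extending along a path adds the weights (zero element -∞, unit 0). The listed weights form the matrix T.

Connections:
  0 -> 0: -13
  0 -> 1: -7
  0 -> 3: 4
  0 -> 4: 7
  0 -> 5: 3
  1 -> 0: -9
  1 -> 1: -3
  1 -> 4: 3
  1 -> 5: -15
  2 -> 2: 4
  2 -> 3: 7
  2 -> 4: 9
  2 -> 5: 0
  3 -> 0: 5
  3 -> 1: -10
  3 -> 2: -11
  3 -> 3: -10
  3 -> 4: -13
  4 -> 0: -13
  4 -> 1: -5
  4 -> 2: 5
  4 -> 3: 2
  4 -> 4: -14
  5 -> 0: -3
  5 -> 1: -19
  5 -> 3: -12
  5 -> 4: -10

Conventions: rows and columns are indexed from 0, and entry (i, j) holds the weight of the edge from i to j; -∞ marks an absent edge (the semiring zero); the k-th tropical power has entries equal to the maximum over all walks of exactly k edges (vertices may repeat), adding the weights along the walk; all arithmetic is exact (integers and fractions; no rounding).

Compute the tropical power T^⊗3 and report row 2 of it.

T^⊗2:
  [9, 2, 12, 9, -4, -10]
  [-10, -2, 8, 5, 0, -6]
  [12, 4, 14, 11, 13, 4]
  [-5, -2, -7, 9, 12, 8]
  [7, -8, 9, 12, 14, 5]
  [-7, -10, -5, 1, 4, 0]
T^⊗3:
  [14, 2, 16, 19, 21, 12]
  [10, -5, 12, 15, 17, 8]
  [16, 8, 18, 21, 23, 15]
  [14, 7, 17, 14, 2, -2]
  [17, 9, 19, 16, 18, 10]
  [6, -1, 9, 6, 4, -4]
Answer: row 2 of T^⊗3 = [16, 8, 18, 21, 23, 15]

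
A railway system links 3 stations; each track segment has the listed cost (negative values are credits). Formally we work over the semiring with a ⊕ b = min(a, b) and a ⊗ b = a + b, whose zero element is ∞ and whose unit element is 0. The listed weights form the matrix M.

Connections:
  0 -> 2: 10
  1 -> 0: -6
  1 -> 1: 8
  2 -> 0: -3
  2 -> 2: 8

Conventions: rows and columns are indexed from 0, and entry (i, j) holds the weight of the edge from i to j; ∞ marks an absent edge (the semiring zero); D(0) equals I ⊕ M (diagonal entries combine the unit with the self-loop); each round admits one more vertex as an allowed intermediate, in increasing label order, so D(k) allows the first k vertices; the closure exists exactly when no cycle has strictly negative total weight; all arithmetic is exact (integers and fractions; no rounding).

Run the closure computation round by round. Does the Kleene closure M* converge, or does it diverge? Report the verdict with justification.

D(0):
  [0, ∞, 10]
  [-6, 0, ∞]
  [-3, ∞, 0]
D(1):
  [0, ∞, 10]
  [-6, 0, 4]
  [-3, ∞, 0]
D(2):
  [0, ∞, 10]
  [-6, 0, 4]
  [-3, ∞, 0]
D(3):
  [0, ∞, 10]
  [-6, 0, 4]
  [-3, ∞, 0]
Key observation: every diagonal entry stays at the unit through all rounds, so no improving cycle exists.
Answer: CONVERGES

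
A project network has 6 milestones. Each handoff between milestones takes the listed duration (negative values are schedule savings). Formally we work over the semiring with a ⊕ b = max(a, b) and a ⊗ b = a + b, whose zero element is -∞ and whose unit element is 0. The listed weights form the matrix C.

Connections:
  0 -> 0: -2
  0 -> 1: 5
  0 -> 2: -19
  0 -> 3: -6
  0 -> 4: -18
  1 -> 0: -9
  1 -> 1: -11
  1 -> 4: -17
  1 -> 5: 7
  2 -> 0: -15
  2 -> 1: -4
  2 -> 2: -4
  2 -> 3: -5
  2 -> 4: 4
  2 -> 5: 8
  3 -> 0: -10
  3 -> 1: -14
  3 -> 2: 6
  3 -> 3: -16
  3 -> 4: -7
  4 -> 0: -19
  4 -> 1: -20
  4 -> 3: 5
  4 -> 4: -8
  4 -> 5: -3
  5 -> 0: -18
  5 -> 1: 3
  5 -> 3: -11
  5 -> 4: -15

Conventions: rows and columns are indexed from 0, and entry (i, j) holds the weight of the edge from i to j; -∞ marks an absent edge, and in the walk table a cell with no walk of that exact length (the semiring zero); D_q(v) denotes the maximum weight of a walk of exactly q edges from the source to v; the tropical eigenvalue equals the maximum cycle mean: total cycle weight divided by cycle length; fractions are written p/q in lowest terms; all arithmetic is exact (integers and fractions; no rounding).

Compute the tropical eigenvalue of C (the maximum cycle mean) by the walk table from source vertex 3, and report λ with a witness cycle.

q=0: [-∞, -∞, -∞, 0, -∞, -∞]
q=1: [-10, -14, 6, -16, -7, -∞]
q=2: [-9, 2, 2, 1, 10, 14]
q=3: [-4, 17, 7, 15, 6, 10]
q=4: [8, 13, 21, 11, 11, 24]
q=5: [6, 27, 17, 16, 25, 29]
q=6: [18, 32, 22, 30, 21, 34]
Optimal cycle mean attained by: cycle 1->5->1, total 7 + 3, length 2.
Answer: λ = 5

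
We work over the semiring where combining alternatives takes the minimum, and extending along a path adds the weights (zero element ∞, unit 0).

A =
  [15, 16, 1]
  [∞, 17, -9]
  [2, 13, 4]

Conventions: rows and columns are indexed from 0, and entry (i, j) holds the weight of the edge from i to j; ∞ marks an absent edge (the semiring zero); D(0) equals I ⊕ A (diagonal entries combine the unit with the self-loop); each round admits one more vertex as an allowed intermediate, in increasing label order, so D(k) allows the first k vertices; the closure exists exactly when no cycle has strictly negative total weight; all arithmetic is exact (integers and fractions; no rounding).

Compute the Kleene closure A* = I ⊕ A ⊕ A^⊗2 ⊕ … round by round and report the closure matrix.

D(0):
  [0, 16, 1]
  [∞, 0, -9]
  [2, 13, 0]
D(1):
  [0, 16, 1]
  [∞, 0, -9]
  [2, 13, 0]
D(2):
  [0, 16, 1]
  [∞, 0, -9]
  [2, 13, 0]
D(3):
  [0, 14, 1]
  [-7, 0, -9]
  [2, 13, 0]
Answer: A* = [[0, 14, 1], [-7, 0, -9], [2, 13, 0]]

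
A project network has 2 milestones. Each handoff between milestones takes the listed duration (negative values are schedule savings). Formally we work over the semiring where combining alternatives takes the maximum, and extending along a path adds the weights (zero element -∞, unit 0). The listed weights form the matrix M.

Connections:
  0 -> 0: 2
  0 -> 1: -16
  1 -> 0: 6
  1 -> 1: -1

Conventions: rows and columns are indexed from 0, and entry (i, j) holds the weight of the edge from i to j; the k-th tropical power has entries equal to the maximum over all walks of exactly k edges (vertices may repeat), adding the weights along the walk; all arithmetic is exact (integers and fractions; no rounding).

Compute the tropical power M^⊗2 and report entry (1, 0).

M^⊗2:
  [4, -14]
  [8, -2]
Key observation: the optimum is the walk 1->0->0, with weight 6 + 2 = 8.
Optimal value attained by: walk 1->0->0.
Answer: (M^⊗2)[1][0] = 8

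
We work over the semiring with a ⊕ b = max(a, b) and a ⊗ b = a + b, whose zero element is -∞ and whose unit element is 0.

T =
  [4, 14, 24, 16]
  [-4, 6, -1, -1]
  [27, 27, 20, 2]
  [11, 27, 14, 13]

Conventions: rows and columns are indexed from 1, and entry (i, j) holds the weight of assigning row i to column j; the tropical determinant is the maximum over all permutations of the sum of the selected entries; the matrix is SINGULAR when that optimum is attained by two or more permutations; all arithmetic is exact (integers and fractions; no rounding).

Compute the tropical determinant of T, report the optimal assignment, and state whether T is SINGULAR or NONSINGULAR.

σ = (1, 2, 3, 4): 4 + 6 + 20 + 13 = 43
σ = (1, 2, 4, 3): 4 + 6 + 2 + 14 = 26
σ = (1, 3, 2, 4): 4 + (-1) + 27 + 13 = 43
σ = (1, 3, 4, 2): 4 + (-1) + 2 + 27 = 32
σ = (1, 4, 2, 3): 4 + (-1) + 27 + 14 = 44
σ = (1, 4, 3, 2): 4 + (-1) + 20 + 27 = 50
σ = (2, 1, 3, 4): 14 + (-4) + 20 + 13 = 43
σ = (2, 1, 4, 3): 14 + (-4) + 2 + 14 = 26
σ = (2, 3, 1, 4): 14 + (-1) + 27 + 13 = 53
σ = (2, 3, 4, 1): 14 + (-1) + 2 + 11 = 26
σ = (2, 4, 1, 3): 14 + (-1) + 27 + 14 = 54
σ = (2, 4, 3, 1): 14 + (-1) + 20 + 11 = 44
σ = (3, 1, 2, 4): 24 + (-4) + 27 + 13 = 60
σ = (3, 1, 4, 2): 24 + (-4) + 2 + 27 = 49
σ = (3, 2, 1, 4): 24 + 6 + 27 + 13 = 70
σ = (3, 2, 4, 1): 24 + 6 + 2 + 11 = 43
σ = (3, 4, 1, 2): 24 + (-1) + 27 + 27 = 77
σ = (3, 4, 2, 1): 24 + (-1) + 27 + 11 = 61
σ = (4, 1, 2, 3): 16 + (-4) + 27 + 14 = 53
σ = (4, 1, 3, 2): 16 + (-4) + 20 + 27 = 59
σ = (4, 2, 1, 3): 16 + 6 + 27 + 14 = 63
σ = (4, 2, 3, 1): 16 + 6 + 20 + 11 = 53
σ = (4, 3, 1, 2): 16 + (-1) + 27 + 27 = 69
σ = (4, 3, 2, 1): 16 + (-1) + 27 + 11 = 53
Optimal value attained by: σ = (3, 4, 1, 2).
Answer: det⊕(T) = 77; verdict: NONSINGULAR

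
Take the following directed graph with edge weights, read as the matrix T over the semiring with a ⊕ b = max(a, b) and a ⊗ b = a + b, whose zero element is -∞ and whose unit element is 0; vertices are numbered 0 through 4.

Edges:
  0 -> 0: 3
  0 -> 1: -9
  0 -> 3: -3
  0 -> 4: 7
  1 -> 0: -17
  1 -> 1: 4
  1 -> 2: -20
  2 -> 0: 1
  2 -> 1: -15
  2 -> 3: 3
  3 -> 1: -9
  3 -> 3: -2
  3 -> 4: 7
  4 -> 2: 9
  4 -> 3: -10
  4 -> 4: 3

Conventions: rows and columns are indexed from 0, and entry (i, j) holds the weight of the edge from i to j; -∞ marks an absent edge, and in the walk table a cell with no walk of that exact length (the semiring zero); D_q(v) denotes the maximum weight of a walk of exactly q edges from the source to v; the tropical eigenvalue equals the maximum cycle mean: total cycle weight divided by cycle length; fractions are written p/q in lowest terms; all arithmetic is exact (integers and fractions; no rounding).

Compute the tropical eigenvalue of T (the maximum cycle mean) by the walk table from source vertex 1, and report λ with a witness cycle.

q=0: [-∞, 0, -∞, -∞, -∞]
q=1: [-17, 4, -20, -∞, -∞]
q=2: [-13, 8, -16, -17, -10]
q=3: [-9, 12, -1, -13, -6]
q=4: [0, 16, 3, 2, -2]
q=5: [4, 20, 7, 6, 9]
Optimal cycle mean attained by: cycle 2->3->4->2, total 3 + 7 + 9, length 3.
Answer: λ = 19/3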